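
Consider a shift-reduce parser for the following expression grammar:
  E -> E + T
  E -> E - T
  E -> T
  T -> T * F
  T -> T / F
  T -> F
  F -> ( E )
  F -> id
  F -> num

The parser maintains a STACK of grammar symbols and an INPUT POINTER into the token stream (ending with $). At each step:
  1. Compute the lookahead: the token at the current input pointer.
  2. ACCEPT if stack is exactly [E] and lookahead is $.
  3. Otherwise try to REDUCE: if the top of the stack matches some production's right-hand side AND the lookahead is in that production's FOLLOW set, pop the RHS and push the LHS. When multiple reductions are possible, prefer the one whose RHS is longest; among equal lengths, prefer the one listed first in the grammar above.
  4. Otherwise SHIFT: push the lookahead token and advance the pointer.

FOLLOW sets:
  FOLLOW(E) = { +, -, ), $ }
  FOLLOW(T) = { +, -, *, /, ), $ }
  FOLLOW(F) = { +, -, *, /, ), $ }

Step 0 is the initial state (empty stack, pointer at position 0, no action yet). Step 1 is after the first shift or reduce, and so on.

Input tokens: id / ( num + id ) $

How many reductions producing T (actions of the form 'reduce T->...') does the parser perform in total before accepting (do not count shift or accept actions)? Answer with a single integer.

Answer: 4

Derivation:
Step 1: shift id. Stack=[id] ptr=1 lookahead=/ remaining=[/ ( num + id ) $]
Step 2: reduce F->id. Stack=[F] ptr=1 lookahead=/ remaining=[/ ( num + id ) $]
Step 3: reduce T->F. Stack=[T] ptr=1 lookahead=/ remaining=[/ ( num + id ) $]
Step 4: shift /. Stack=[T /] ptr=2 lookahead=( remaining=[( num + id ) $]
Step 5: shift (. Stack=[T / (] ptr=3 lookahead=num remaining=[num + id ) $]
Step 6: shift num. Stack=[T / ( num] ptr=4 lookahead=+ remaining=[+ id ) $]
Step 7: reduce F->num. Stack=[T / ( F] ptr=4 lookahead=+ remaining=[+ id ) $]
Step 8: reduce T->F. Stack=[T / ( T] ptr=4 lookahead=+ remaining=[+ id ) $]
Step 9: reduce E->T. Stack=[T / ( E] ptr=4 lookahead=+ remaining=[+ id ) $]
Step 10: shift +. Stack=[T / ( E +] ptr=5 lookahead=id remaining=[id ) $]
Step 11: shift id. Stack=[T / ( E + id] ptr=6 lookahead=) remaining=[) $]
Step 12: reduce F->id. Stack=[T / ( E + F] ptr=6 lookahead=) remaining=[) $]
Step 13: reduce T->F. Stack=[T / ( E + T] ptr=6 lookahead=) remaining=[) $]
Step 14: reduce E->E + T. Stack=[T / ( E] ptr=6 lookahead=) remaining=[) $]
Step 15: shift ). Stack=[T / ( E )] ptr=7 lookahead=$ remaining=[$]
Step 16: reduce F->( E ). Stack=[T / F] ptr=7 lookahead=$ remaining=[$]
Step 17: reduce T->T / F. Stack=[T] ptr=7 lookahead=$ remaining=[$]
Step 18: reduce E->T. Stack=[E] ptr=7 lookahead=$ remaining=[$]
Step 19: accept. Stack=[E] ptr=7 lookahead=$ remaining=[$]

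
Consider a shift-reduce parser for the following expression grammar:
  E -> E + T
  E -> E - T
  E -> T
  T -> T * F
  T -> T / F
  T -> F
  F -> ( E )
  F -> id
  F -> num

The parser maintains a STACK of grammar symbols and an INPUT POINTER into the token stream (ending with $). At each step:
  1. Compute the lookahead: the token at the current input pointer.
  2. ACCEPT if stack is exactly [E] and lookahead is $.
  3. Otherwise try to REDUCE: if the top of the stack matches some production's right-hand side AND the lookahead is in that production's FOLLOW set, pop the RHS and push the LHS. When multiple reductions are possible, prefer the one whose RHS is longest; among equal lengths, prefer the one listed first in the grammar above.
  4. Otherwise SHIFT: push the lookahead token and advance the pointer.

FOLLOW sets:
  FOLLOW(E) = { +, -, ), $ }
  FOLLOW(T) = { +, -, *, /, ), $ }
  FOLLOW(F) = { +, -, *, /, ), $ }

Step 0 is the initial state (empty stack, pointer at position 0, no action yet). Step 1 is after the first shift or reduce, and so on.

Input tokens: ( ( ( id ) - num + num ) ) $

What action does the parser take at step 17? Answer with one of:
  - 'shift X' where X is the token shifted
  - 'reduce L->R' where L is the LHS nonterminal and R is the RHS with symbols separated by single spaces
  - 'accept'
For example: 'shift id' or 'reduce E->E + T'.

Step 1: shift (. Stack=[(] ptr=1 lookahead=( remaining=[( ( id ) - num + num ) ) $]
Step 2: shift (. Stack=[( (] ptr=2 lookahead=( remaining=[( id ) - num + num ) ) $]
Step 3: shift (. Stack=[( ( (] ptr=3 lookahead=id remaining=[id ) - num + num ) ) $]
Step 4: shift id. Stack=[( ( ( id] ptr=4 lookahead=) remaining=[) - num + num ) ) $]
Step 5: reduce F->id. Stack=[( ( ( F] ptr=4 lookahead=) remaining=[) - num + num ) ) $]
Step 6: reduce T->F. Stack=[( ( ( T] ptr=4 lookahead=) remaining=[) - num + num ) ) $]
Step 7: reduce E->T. Stack=[( ( ( E] ptr=4 lookahead=) remaining=[) - num + num ) ) $]
Step 8: shift ). Stack=[( ( ( E )] ptr=5 lookahead=- remaining=[- num + num ) ) $]
Step 9: reduce F->( E ). Stack=[( ( F] ptr=5 lookahead=- remaining=[- num + num ) ) $]
Step 10: reduce T->F. Stack=[( ( T] ptr=5 lookahead=- remaining=[- num + num ) ) $]
Step 11: reduce E->T. Stack=[( ( E] ptr=5 lookahead=- remaining=[- num + num ) ) $]
Step 12: shift -. Stack=[( ( E -] ptr=6 lookahead=num remaining=[num + num ) ) $]
Step 13: shift num. Stack=[( ( E - num] ptr=7 lookahead=+ remaining=[+ num ) ) $]
Step 14: reduce F->num. Stack=[( ( E - F] ptr=7 lookahead=+ remaining=[+ num ) ) $]
Step 15: reduce T->F. Stack=[( ( E - T] ptr=7 lookahead=+ remaining=[+ num ) ) $]
Step 16: reduce E->E - T. Stack=[( ( E] ptr=7 lookahead=+ remaining=[+ num ) ) $]
Step 17: shift +. Stack=[( ( E +] ptr=8 lookahead=num remaining=[num ) ) $]

Answer: shift +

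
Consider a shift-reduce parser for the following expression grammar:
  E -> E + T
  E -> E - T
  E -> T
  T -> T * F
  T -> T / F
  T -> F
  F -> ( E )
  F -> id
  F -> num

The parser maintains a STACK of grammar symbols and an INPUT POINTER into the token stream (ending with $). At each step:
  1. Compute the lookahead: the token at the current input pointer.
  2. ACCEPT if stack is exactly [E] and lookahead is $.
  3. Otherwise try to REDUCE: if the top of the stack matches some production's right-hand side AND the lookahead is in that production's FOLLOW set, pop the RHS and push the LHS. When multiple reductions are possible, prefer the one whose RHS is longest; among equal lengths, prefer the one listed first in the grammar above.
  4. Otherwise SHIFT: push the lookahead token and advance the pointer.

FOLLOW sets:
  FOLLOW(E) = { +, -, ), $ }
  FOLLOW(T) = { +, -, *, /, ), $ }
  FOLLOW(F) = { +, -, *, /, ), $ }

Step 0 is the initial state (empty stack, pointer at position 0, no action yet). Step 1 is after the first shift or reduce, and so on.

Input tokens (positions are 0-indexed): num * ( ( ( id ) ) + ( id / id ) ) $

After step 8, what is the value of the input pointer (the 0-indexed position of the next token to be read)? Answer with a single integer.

Answer: 6

Derivation:
Step 1: shift num. Stack=[num] ptr=1 lookahead=* remaining=[* ( ( ( id ) ) + ( id / id ) ) $]
Step 2: reduce F->num. Stack=[F] ptr=1 lookahead=* remaining=[* ( ( ( id ) ) + ( id / id ) ) $]
Step 3: reduce T->F. Stack=[T] ptr=1 lookahead=* remaining=[* ( ( ( id ) ) + ( id / id ) ) $]
Step 4: shift *. Stack=[T *] ptr=2 lookahead=( remaining=[( ( ( id ) ) + ( id / id ) ) $]
Step 5: shift (. Stack=[T * (] ptr=3 lookahead=( remaining=[( ( id ) ) + ( id / id ) ) $]
Step 6: shift (. Stack=[T * ( (] ptr=4 lookahead=( remaining=[( id ) ) + ( id / id ) ) $]
Step 7: shift (. Stack=[T * ( ( (] ptr=5 lookahead=id remaining=[id ) ) + ( id / id ) ) $]
Step 8: shift id. Stack=[T * ( ( ( id] ptr=6 lookahead=) remaining=[) ) + ( id / id ) ) $]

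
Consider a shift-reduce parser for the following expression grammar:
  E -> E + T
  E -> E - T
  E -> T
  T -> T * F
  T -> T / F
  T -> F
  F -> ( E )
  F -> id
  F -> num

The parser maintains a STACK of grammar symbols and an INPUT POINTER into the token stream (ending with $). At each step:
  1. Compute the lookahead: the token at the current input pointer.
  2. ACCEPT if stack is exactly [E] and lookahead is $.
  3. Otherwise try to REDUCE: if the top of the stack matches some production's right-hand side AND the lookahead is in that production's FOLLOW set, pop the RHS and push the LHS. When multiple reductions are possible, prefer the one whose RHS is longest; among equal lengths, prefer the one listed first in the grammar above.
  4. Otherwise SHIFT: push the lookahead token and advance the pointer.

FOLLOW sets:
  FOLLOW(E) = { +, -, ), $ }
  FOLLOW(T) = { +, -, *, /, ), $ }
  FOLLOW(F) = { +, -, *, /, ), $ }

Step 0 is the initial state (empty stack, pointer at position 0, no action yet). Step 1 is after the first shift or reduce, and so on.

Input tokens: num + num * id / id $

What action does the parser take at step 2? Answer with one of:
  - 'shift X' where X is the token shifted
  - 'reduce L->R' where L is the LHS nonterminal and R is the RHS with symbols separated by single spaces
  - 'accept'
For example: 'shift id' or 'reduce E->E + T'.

Step 1: shift num. Stack=[num] ptr=1 lookahead=+ remaining=[+ num * id / id $]
Step 2: reduce F->num. Stack=[F] ptr=1 lookahead=+ remaining=[+ num * id / id $]

Answer: reduce F->num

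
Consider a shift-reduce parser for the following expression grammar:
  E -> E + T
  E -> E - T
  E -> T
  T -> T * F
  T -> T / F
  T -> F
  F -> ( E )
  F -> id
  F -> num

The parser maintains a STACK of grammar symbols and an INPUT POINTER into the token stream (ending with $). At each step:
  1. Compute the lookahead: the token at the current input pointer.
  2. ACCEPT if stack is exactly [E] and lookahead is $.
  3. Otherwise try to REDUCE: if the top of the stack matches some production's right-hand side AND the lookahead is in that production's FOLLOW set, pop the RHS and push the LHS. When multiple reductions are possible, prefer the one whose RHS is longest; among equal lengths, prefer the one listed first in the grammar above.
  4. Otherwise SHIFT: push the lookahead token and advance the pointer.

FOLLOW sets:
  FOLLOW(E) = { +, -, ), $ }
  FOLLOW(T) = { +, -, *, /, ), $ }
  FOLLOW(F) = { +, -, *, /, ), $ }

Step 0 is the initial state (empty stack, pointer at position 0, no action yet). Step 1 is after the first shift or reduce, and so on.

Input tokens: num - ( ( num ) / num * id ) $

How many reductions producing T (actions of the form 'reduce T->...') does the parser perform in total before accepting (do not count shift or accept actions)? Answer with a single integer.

Step 1: shift num. Stack=[num] ptr=1 lookahead=- remaining=[- ( ( num ) / num * id ) $]
Step 2: reduce F->num. Stack=[F] ptr=1 lookahead=- remaining=[- ( ( num ) / num * id ) $]
Step 3: reduce T->F. Stack=[T] ptr=1 lookahead=- remaining=[- ( ( num ) / num * id ) $]
Step 4: reduce E->T. Stack=[E] ptr=1 lookahead=- remaining=[- ( ( num ) / num * id ) $]
Step 5: shift -. Stack=[E -] ptr=2 lookahead=( remaining=[( ( num ) / num * id ) $]
Step 6: shift (. Stack=[E - (] ptr=3 lookahead=( remaining=[( num ) / num * id ) $]
Step 7: shift (. Stack=[E - ( (] ptr=4 lookahead=num remaining=[num ) / num * id ) $]
Step 8: shift num. Stack=[E - ( ( num] ptr=5 lookahead=) remaining=[) / num * id ) $]
Step 9: reduce F->num. Stack=[E - ( ( F] ptr=5 lookahead=) remaining=[) / num * id ) $]
Step 10: reduce T->F. Stack=[E - ( ( T] ptr=5 lookahead=) remaining=[) / num * id ) $]
Step 11: reduce E->T. Stack=[E - ( ( E] ptr=5 lookahead=) remaining=[) / num * id ) $]
Step 12: shift ). Stack=[E - ( ( E )] ptr=6 lookahead=/ remaining=[/ num * id ) $]
Step 13: reduce F->( E ). Stack=[E - ( F] ptr=6 lookahead=/ remaining=[/ num * id ) $]
Step 14: reduce T->F. Stack=[E - ( T] ptr=6 lookahead=/ remaining=[/ num * id ) $]
Step 15: shift /. Stack=[E - ( T /] ptr=7 lookahead=num remaining=[num * id ) $]
Step 16: shift num. Stack=[E - ( T / num] ptr=8 lookahead=* remaining=[* id ) $]
Step 17: reduce F->num. Stack=[E - ( T / F] ptr=8 lookahead=* remaining=[* id ) $]
Step 18: reduce T->T / F. Stack=[E - ( T] ptr=8 lookahead=* remaining=[* id ) $]
Step 19: shift *. Stack=[E - ( T *] ptr=9 lookahead=id remaining=[id ) $]
Step 20: shift id. Stack=[E - ( T * id] ptr=10 lookahead=) remaining=[) $]
Step 21: reduce F->id. Stack=[E - ( T * F] ptr=10 lookahead=) remaining=[) $]
Step 22: reduce T->T * F. Stack=[E - ( T] ptr=10 lookahead=) remaining=[) $]
Step 23: reduce E->T. Stack=[E - ( E] ptr=10 lookahead=) remaining=[) $]
Step 24: shift ). Stack=[E - ( E )] ptr=11 lookahead=$ remaining=[$]
Step 25: reduce F->( E ). Stack=[E - F] ptr=11 lookahead=$ remaining=[$]
Step 26: reduce T->F. Stack=[E - T] ptr=11 lookahead=$ remaining=[$]
Step 27: reduce E->E - T. Stack=[E] ptr=11 lookahead=$ remaining=[$]
Step 28: accept. Stack=[E] ptr=11 lookahead=$ remaining=[$]

Answer: 6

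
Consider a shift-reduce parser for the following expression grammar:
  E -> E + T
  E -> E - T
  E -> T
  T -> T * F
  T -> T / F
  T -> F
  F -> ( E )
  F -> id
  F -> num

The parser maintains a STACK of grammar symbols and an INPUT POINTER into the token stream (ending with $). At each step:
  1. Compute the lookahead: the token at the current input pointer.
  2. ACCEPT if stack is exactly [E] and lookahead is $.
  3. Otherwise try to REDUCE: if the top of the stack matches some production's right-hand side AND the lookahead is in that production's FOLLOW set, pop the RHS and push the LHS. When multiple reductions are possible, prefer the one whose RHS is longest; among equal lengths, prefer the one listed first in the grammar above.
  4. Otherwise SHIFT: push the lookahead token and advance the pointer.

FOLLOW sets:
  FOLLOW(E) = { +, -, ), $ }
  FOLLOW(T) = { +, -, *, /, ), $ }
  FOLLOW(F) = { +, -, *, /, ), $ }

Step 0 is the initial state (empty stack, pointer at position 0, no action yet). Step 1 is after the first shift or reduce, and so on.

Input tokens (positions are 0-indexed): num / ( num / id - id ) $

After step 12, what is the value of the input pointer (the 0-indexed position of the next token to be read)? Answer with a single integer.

Step 1: shift num. Stack=[num] ptr=1 lookahead=/ remaining=[/ ( num / id - id ) $]
Step 2: reduce F->num. Stack=[F] ptr=1 lookahead=/ remaining=[/ ( num / id - id ) $]
Step 3: reduce T->F. Stack=[T] ptr=1 lookahead=/ remaining=[/ ( num / id - id ) $]
Step 4: shift /. Stack=[T /] ptr=2 lookahead=( remaining=[( num / id - id ) $]
Step 5: shift (. Stack=[T / (] ptr=3 lookahead=num remaining=[num / id - id ) $]
Step 6: shift num. Stack=[T / ( num] ptr=4 lookahead=/ remaining=[/ id - id ) $]
Step 7: reduce F->num. Stack=[T / ( F] ptr=4 lookahead=/ remaining=[/ id - id ) $]
Step 8: reduce T->F. Stack=[T / ( T] ptr=4 lookahead=/ remaining=[/ id - id ) $]
Step 9: shift /. Stack=[T / ( T /] ptr=5 lookahead=id remaining=[id - id ) $]
Step 10: shift id. Stack=[T / ( T / id] ptr=6 lookahead=- remaining=[- id ) $]
Step 11: reduce F->id. Stack=[T / ( T / F] ptr=6 lookahead=- remaining=[- id ) $]
Step 12: reduce T->T / F. Stack=[T / ( T] ptr=6 lookahead=- remaining=[- id ) $]

Answer: 6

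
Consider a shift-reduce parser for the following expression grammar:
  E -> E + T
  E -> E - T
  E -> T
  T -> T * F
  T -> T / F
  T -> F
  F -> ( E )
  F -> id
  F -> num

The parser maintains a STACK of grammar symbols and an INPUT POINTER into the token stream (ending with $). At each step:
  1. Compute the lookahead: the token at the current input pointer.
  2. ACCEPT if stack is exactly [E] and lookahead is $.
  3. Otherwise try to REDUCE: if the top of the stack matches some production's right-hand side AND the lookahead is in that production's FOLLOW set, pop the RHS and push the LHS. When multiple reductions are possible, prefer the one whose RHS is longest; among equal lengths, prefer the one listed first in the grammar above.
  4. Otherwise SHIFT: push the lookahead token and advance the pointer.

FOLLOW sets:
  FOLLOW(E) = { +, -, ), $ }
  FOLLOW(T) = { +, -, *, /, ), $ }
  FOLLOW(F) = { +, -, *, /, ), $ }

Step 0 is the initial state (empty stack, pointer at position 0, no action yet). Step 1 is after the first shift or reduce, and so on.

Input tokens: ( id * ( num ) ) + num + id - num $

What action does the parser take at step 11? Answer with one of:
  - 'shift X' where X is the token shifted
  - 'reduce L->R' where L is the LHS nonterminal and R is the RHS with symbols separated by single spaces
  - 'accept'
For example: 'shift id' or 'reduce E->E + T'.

Step 1: shift (. Stack=[(] ptr=1 lookahead=id remaining=[id * ( num ) ) + num + id - num $]
Step 2: shift id. Stack=[( id] ptr=2 lookahead=* remaining=[* ( num ) ) + num + id - num $]
Step 3: reduce F->id. Stack=[( F] ptr=2 lookahead=* remaining=[* ( num ) ) + num + id - num $]
Step 4: reduce T->F. Stack=[( T] ptr=2 lookahead=* remaining=[* ( num ) ) + num + id - num $]
Step 5: shift *. Stack=[( T *] ptr=3 lookahead=( remaining=[( num ) ) + num + id - num $]
Step 6: shift (. Stack=[( T * (] ptr=4 lookahead=num remaining=[num ) ) + num + id - num $]
Step 7: shift num. Stack=[( T * ( num] ptr=5 lookahead=) remaining=[) ) + num + id - num $]
Step 8: reduce F->num. Stack=[( T * ( F] ptr=5 lookahead=) remaining=[) ) + num + id - num $]
Step 9: reduce T->F. Stack=[( T * ( T] ptr=5 lookahead=) remaining=[) ) + num + id - num $]
Step 10: reduce E->T. Stack=[( T * ( E] ptr=5 lookahead=) remaining=[) ) + num + id - num $]
Step 11: shift ). Stack=[( T * ( E )] ptr=6 lookahead=) remaining=[) + num + id - num $]

Answer: shift )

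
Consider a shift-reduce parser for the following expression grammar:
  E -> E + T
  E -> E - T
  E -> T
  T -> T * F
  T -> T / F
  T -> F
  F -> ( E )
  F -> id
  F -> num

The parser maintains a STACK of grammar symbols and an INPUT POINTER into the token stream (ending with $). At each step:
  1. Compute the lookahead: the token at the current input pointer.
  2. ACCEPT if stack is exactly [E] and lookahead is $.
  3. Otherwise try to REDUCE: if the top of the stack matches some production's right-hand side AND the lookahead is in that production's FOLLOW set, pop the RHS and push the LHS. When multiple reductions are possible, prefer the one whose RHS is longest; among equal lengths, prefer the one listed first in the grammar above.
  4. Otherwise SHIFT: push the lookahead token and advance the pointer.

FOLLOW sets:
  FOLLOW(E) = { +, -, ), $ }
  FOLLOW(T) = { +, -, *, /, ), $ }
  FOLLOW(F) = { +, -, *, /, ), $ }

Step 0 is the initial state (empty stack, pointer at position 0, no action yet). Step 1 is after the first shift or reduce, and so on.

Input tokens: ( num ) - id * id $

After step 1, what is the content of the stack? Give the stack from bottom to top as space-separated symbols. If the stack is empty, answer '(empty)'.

Step 1: shift (. Stack=[(] ptr=1 lookahead=num remaining=[num ) - id * id $]

Answer: (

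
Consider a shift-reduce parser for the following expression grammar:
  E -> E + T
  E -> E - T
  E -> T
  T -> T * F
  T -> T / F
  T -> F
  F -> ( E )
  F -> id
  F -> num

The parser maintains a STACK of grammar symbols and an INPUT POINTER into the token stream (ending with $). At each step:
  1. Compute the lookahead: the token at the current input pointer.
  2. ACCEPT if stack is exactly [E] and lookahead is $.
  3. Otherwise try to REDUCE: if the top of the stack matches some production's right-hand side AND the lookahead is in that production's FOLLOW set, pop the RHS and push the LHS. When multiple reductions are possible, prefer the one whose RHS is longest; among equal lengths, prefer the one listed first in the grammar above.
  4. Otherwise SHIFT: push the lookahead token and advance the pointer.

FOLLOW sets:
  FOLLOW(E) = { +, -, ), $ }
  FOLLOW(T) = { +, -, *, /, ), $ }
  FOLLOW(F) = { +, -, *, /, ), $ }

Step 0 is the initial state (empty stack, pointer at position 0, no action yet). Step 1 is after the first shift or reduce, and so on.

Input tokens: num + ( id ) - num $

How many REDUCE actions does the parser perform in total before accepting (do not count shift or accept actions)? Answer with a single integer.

Answer: 12

Derivation:
Step 1: shift num. Stack=[num] ptr=1 lookahead=+ remaining=[+ ( id ) - num $]
Step 2: reduce F->num. Stack=[F] ptr=1 lookahead=+ remaining=[+ ( id ) - num $]
Step 3: reduce T->F. Stack=[T] ptr=1 lookahead=+ remaining=[+ ( id ) - num $]
Step 4: reduce E->T. Stack=[E] ptr=1 lookahead=+ remaining=[+ ( id ) - num $]
Step 5: shift +. Stack=[E +] ptr=2 lookahead=( remaining=[( id ) - num $]
Step 6: shift (. Stack=[E + (] ptr=3 lookahead=id remaining=[id ) - num $]
Step 7: shift id. Stack=[E + ( id] ptr=4 lookahead=) remaining=[) - num $]
Step 8: reduce F->id. Stack=[E + ( F] ptr=4 lookahead=) remaining=[) - num $]
Step 9: reduce T->F. Stack=[E + ( T] ptr=4 lookahead=) remaining=[) - num $]
Step 10: reduce E->T. Stack=[E + ( E] ptr=4 lookahead=) remaining=[) - num $]
Step 11: shift ). Stack=[E + ( E )] ptr=5 lookahead=- remaining=[- num $]
Step 12: reduce F->( E ). Stack=[E + F] ptr=5 lookahead=- remaining=[- num $]
Step 13: reduce T->F. Stack=[E + T] ptr=5 lookahead=- remaining=[- num $]
Step 14: reduce E->E + T. Stack=[E] ptr=5 lookahead=- remaining=[- num $]
Step 15: shift -. Stack=[E -] ptr=6 lookahead=num remaining=[num $]
Step 16: shift num. Stack=[E - num] ptr=7 lookahead=$ remaining=[$]
Step 17: reduce F->num. Stack=[E - F] ptr=7 lookahead=$ remaining=[$]
Step 18: reduce T->F. Stack=[E - T] ptr=7 lookahead=$ remaining=[$]
Step 19: reduce E->E - T. Stack=[E] ptr=7 lookahead=$ remaining=[$]
Step 20: accept. Stack=[E] ptr=7 lookahead=$ remaining=[$]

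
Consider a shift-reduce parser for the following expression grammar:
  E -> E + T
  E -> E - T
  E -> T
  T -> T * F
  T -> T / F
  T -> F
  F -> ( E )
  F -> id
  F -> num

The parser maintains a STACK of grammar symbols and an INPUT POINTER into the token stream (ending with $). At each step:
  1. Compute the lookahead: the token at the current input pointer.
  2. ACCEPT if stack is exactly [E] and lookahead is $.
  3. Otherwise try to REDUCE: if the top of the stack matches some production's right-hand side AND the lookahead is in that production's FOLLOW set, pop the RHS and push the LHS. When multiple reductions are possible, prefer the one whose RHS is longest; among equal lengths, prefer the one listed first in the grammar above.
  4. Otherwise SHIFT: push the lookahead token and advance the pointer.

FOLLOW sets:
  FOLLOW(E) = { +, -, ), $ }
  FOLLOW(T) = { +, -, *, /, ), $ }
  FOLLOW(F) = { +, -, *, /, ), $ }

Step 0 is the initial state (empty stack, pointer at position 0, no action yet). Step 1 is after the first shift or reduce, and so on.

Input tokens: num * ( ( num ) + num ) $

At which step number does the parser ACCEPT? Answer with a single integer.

Step 1: shift num. Stack=[num] ptr=1 lookahead=* remaining=[* ( ( num ) + num ) $]
Step 2: reduce F->num. Stack=[F] ptr=1 lookahead=* remaining=[* ( ( num ) + num ) $]
Step 3: reduce T->F. Stack=[T] ptr=1 lookahead=* remaining=[* ( ( num ) + num ) $]
Step 4: shift *. Stack=[T *] ptr=2 lookahead=( remaining=[( ( num ) + num ) $]
Step 5: shift (. Stack=[T * (] ptr=3 lookahead=( remaining=[( num ) + num ) $]
Step 6: shift (. Stack=[T * ( (] ptr=4 lookahead=num remaining=[num ) + num ) $]
Step 7: shift num. Stack=[T * ( ( num] ptr=5 lookahead=) remaining=[) + num ) $]
Step 8: reduce F->num. Stack=[T * ( ( F] ptr=5 lookahead=) remaining=[) + num ) $]
Step 9: reduce T->F. Stack=[T * ( ( T] ptr=5 lookahead=) remaining=[) + num ) $]
Step 10: reduce E->T. Stack=[T * ( ( E] ptr=5 lookahead=) remaining=[) + num ) $]
Step 11: shift ). Stack=[T * ( ( E )] ptr=6 lookahead=+ remaining=[+ num ) $]
Step 12: reduce F->( E ). Stack=[T * ( F] ptr=6 lookahead=+ remaining=[+ num ) $]
Step 13: reduce T->F. Stack=[T * ( T] ptr=6 lookahead=+ remaining=[+ num ) $]
Step 14: reduce E->T. Stack=[T * ( E] ptr=6 lookahead=+ remaining=[+ num ) $]
Step 15: shift +. Stack=[T * ( E +] ptr=7 lookahead=num remaining=[num ) $]
Step 16: shift num. Stack=[T * ( E + num] ptr=8 lookahead=) remaining=[) $]
Step 17: reduce F->num. Stack=[T * ( E + F] ptr=8 lookahead=) remaining=[) $]
Step 18: reduce T->F. Stack=[T * ( E + T] ptr=8 lookahead=) remaining=[) $]
Step 19: reduce E->E + T. Stack=[T * ( E] ptr=8 lookahead=) remaining=[) $]
Step 20: shift ). Stack=[T * ( E )] ptr=9 lookahead=$ remaining=[$]
Step 21: reduce F->( E ). Stack=[T * F] ptr=9 lookahead=$ remaining=[$]
Step 22: reduce T->T * F. Stack=[T] ptr=9 lookahead=$ remaining=[$]
Step 23: reduce E->T. Stack=[E] ptr=9 lookahead=$ remaining=[$]
Step 24: accept. Stack=[E] ptr=9 lookahead=$ remaining=[$]

Answer: 24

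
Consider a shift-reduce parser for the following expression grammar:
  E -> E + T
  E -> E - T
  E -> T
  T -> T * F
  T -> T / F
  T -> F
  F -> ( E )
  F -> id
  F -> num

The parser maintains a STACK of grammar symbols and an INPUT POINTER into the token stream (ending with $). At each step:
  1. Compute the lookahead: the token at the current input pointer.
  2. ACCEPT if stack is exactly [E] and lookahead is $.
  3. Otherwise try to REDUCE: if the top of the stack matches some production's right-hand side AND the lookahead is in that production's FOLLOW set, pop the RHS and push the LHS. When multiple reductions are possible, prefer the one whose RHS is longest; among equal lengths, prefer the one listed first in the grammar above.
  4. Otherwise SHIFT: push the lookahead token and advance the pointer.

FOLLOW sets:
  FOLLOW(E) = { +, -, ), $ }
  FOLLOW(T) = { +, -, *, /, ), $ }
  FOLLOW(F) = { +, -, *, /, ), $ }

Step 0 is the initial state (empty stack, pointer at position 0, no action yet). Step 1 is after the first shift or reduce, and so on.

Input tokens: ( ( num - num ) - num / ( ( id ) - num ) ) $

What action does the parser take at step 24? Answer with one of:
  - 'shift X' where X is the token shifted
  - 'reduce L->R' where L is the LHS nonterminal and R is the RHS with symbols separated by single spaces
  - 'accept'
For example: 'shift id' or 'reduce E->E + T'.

Answer: reduce F->id

Derivation:
Step 1: shift (. Stack=[(] ptr=1 lookahead=( remaining=[( num - num ) - num / ( ( id ) - num ) ) $]
Step 2: shift (. Stack=[( (] ptr=2 lookahead=num remaining=[num - num ) - num / ( ( id ) - num ) ) $]
Step 3: shift num. Stack=[( ( num] ptr=3 lookahead=- remaining=[- num ) - num / ( ( id ) - num ) ) $]
Step 4: reduce F->num. Stack=[( ( F] ptr=3 lookahead=- remaining=[- num ) - num / ( ( id ) - num ) ) $]
Step 5: reduce T->F. Stack=[( ( T] ptr=3 lookahead=- remaining=[- num ) - num / ( ( id ) - num ) ) $]
Step 6: reduce E->T. Stack=[( ( E] ptr=3 lookahead=- remaining=[- num ) - num / ( ( id ) - num ) ) $]
Step 7: shift -. Stack=[( ( E -] ptr=4 lookahead=num remaining=[num ) - num / ( ( id ) - num ) ) $]
Step 8: shift num. Stack=[( ( E - num] ptr=5 lookahead=) remaining=[) - num / ( ( id ) - num ) ) $]
Step 9: reduce F->num. Stack=[( ( E - F] ptr=5 lookahead=) remaining=[) - num / ( ( id ) - num ) ) $]
Step 10: reduce T->F. Stack=[( ( E - T] ptr=5 lookahead=) remaining=[) - num / ( ( id ) - num ) ) $]
Step 11: reduce E->E - T. Stack=[( ( E] ptr=5 lookahead=) remaining=[) - num / ( ( id ) - num ) ) $]
Step 12: shift ). Stack=[( ( E )] ptr=6 lookahead=- remaining=[- num / ( ( id ) - num ) ) $]
Step 13: reduce F->( E ). Stack=[( F] ptr=6 lookahead=- remaining=[- num / ( ( id ) - num ) ) $]
Step 14: reduce T->F. Stack=[( T] ptr=6 lookahead=- remaining=[- num / ( ( id ) - num ) ) $]
Step 15: reduce E->T. Stack=[( E] ptr=6 lookahead=- remaining=[- num / ( ( id ) - num ) ) $]
Step 16: shift -. Stack=[( E -] ptr=7 lookahead=num remaining=[num / ( ( id ) - num ) ) $]
Step 17: shift num. Stack=[( E - num] ptr=8 lookahead=/ remaining=[/ ( ( id ) - num ) ) $]
Step 18: reduce F->num. Stack=[( E - F] ptr=8 lookahead=/ remaining=[/ ( ( id ) - num ) ) $]
Step 19: reduce T->F. Stack=[( E - T] ptr=8 lookahead=/ remaining=[/ ( ( id ) - num ) ) $]
Step 20: shift /. Stack=[( E - T /] ptr=9 lookahead=( remaining=[( ( id ) - num ) ) $]
Step 21: shift (. Stack=[( E - T / (] ptr=10 lookahead=( remaining=[( id ) - num ) ) $]
Step 22: shift (. Stack=[( E - T / ( (] ptr=11 lookahead=id remaining=[id ) - num ) ) $]
Step 23: shift id. Stack=[( E - T / ( ( id] ptr=12 lookahead=) remaining=[) - num ) ) $]
Step 24: reduce F->id. Stack=[( E - T / ( ( F] ptr=12 lookahead=) remaining=[) - num ) ) $]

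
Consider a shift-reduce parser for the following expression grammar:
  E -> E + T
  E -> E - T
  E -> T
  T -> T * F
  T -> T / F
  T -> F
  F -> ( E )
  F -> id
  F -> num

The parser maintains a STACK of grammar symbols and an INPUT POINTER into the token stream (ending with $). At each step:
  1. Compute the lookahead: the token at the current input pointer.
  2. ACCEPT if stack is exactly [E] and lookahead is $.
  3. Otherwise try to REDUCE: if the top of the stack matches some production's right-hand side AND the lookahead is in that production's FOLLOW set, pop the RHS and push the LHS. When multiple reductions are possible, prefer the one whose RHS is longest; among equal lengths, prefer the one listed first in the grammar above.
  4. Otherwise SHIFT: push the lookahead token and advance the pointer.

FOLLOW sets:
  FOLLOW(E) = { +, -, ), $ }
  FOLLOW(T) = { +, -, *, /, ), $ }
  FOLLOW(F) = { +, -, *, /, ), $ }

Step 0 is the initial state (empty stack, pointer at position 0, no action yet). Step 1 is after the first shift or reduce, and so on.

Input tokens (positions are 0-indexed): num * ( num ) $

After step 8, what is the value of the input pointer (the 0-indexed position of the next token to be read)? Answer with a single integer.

Step 1: shift num. Stack=[num] ptr=1 lookahead=* remaining=[* ( num ) $]
Step 2: reduce F->num. Stack=[F] ptr=1 lookahead=* remaining=[* ( num ) $]
Step 3: reduce T->F. Stack=[T] ptr=1 lookahead=* remaining=[* ( num ) $]
Step 4: shift *. Stack=[T *] ptr=2 lookahead=( remaining=[( num ) $]
Step 5: shift (. Stack=[T * (] ptr=3 lookahead=num remaining=[num ) $]
Step 6: shift num. Stack=[T * ( num] ptr=4 lookahead=) remaining=[) $]
Step 7: reduce F->num. Stack=[T * ( F] ptr=4 lookahead=) remaining=[) $]
Step 8: reduce T->F. Stack=[T * ( T] ptr=4 lookahead=) remaining=[) $]

Answer: 4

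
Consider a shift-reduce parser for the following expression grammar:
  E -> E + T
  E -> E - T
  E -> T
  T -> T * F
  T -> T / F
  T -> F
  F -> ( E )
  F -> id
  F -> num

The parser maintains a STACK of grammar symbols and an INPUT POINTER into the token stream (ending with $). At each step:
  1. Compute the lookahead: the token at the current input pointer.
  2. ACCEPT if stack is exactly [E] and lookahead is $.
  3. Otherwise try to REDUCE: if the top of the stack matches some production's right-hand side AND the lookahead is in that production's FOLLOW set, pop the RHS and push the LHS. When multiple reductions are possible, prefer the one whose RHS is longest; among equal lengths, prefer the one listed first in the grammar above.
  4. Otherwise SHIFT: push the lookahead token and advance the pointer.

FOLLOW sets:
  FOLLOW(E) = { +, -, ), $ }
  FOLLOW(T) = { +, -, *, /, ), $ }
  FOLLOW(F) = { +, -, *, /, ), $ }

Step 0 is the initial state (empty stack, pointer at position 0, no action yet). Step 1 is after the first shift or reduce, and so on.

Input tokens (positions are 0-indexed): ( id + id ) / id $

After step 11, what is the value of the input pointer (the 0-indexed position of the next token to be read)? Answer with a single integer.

Answer: 5

Derivation:
Step 1: shift (. Stack=[(] ptr=1 lookahead=id remaining=[id + id ) / id $]
Step 2: shift id. Stack=[( id] ptr=2 lookahead=+ remaining=[+ id ) / id $]
Step 3: reduce F->id. Stack=[( F] ptr=2 lookahead=+ remaining=[+ id ) / id $]
Step 4: reduce T->F. Stack=[( T] ptr=2 lookahead=+ remaining=[+ id ) / id $]
Step 5: reduce E->T. Stack=[( E] ptr=2 lookahead=+ remaining=[+ id ) / id $]
Step 6: shift +. Stack=[( E +] ptr=3 lookahead=id remaining=[id ) / id $]
Step 7: shift id. Stack=[( E + id] ptr=4 lookahead=) remaining=[) / id $]
Step 8: reduce F->id. Stack=[( E + F] ptr=4 lookahead=) remaining=[) / id $]
Step 9: reduce T->F. Stack=[( E + T] ptr=4 lookahead=) remaining=[) / id $]
Step 10: reduce E->E + T. Stack=[( E] ptr=4 lookahead=) remaining=[) / id $]
Step 11: shift ). Stack=[( E )] ptr=5 lookahead=/ remaining=[/ id $]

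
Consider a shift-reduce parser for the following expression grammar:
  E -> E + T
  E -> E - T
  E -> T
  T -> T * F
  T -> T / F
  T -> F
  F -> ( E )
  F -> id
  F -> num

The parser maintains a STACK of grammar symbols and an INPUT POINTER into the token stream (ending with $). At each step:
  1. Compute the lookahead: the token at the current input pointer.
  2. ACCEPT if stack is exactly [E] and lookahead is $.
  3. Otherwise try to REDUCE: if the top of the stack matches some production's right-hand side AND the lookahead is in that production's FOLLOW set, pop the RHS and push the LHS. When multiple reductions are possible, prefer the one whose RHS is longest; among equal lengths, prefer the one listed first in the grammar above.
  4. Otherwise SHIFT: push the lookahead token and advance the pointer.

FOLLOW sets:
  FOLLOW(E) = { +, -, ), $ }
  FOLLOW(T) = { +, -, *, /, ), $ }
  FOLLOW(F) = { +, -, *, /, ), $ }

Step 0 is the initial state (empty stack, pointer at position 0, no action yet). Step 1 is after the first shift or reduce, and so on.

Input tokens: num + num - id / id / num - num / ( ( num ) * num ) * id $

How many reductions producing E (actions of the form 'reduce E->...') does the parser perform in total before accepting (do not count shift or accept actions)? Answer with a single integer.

Answer: 6

Derivation:
Step 1: shift num. Stack=[num] ptr=1 lookahead=+ remaining=[+ num - id / id / num - num / ( ( num ) * num ) * id $]
Step 2: reduce F->num. Stack=[F] ptr=1 lookahead=+ remaining=[+ num - id / id / num - num / ( ( num ) * num ) * id $]
Step 3: reduce T->F. Stack=[T] ptr=1 lookahead=+ remaining=[+ num - id / id / num - num / ( ( num ) * num ) * id $]
Step 4: reduce E->T. Stack=[E] ptr=1 lookahead=+ remaining=[+ num - id / id / num - num / ( ( num ) * num ) * id $]
Step 5: shift +. Stack=[E +] ptr=2 lookahead=num remaining=[num - id / id / num - num / ( ( num ) * num ) * id $]
Step 6: shift num. Stack=[E + num] ptr=3 lookahead=- remaining=[- id / id / num - num / ( ( num ) * num ) * id $]
Step 7: reduce F->num. Stack=[E + F] ptr=3 lookahead=- remaining=[- id / id / num - num / ( ( num ) * num ) * id $]
Step 8: reduce T->F. Stack=[E + T] ptr=3 lookahead=- remaining=[- id / id / num - num / ( ( num ) * num ) * id $]
Step 9: reduce E->E + T. Stack=[E] ptr=3 lookahead=- remaining=[- id / id / num - num / ( ( num ) * num ) * id $]
Step 10: shift -. Stack=[E -] ptr=4 lookahead=id remaining=[id / id / num - num / ( ( num ) * num ) * id $]
Step 11: shift id. Stack=[E - id] ptr=5 lookahead=/ remaining=[/ id / num - num / ( ( num ) * num ) * id $]
Step 12: reduce F->id. Stack=[E - F] ptr=5 lookahead=/ remaining=[/ id / num - num / ( ( num ) * num ) * id $]
Step 13: reduce T->F. Stack=[E - T] ptr=5 lookahead=/ remaining=[/ id / num - num / ( ( num ) * num ) * id $]
Step 14: shift /. Stack=[E - T /] ptr=6 lookahead=id remaining=[id / num - num / ( ( num ) * num ) * id $]
Step 15: shift id. Stack=[E - T / id] ptr=7 lookahead=/ remaining=[/ num - num / ( ( num ) * num ) * id $]
Step 16: reduce F->id. Stack=[E - T / F] ptr=7 lookahead=/ remaining=[/ num - num / ( ( num ) * num ) * id $]
Step 17: reduce T->T / F. Stack=[E - T] ptr=7 lookahead=/ remaining=[/ num - num / ( ( num ) * num ) * id $]
Step 18: shift /. Stack=[E - T /] ptr=8 lookahead=num remaining=[num - num / ( ( num ) * num ) * id $]
Step 19: shift num. Stack=[E - T / num] ptr=9 lookahead=- remaining=[- num / ( ( num ) * num ) * id $]
Step 20: reduce F->num. Stack=[E - T / F] ptr=9 lookahead=- remaining=[- num / ( ( num ) * num ) * id $]
Step 21: reduce T->T / F. Stack=[E - T] ptr=9 lookahead=- remaining=[- num / ( ( num ) * num ) * id $]
Step 22: reduce E->E - T. Stack=[E] ptr=9 lookahead=- remaining=[- num / ( ( num ) * num ) * id $]
Step 23: shift -. Stack=[E -] ptr=10 lookahead=num remaining=[num / ( ( num ) * num ) * id $]
Step 24: shift num. Stack=[E - num] ptr=11 lookahead=/ remaining=[/ ( ( num ) * num ) * id $]
Step 25: reduce F->num. Stack=[E - F] ptr=11 lookahead=/ remaining=[/ ( ( num ) * num ) * id $]
Step 26: reduce T->F. Stack=[E - T] ptr=11 lookahead=/ remaining=[/ ( ( num ) * num ) * id $]
Step 27: shift /. Stack=[E - T /] ptr=12 lookahead=( remaining=[( ( num ) * num ) * id $]
Step 28: shift (. Stack=[E - T / (] ptr=13 lookahead=( remaining=[( num ) * num ) * id $]
Step 29: shift (. Stack=[E - T / ( (] ptr=14 lookahead=num remaining=[num ) * num ) * id $]
Step 30: shift num. Stack=[E - T / ( ( num] ptr=15 lookahead=) remaining=[) * num ) * id $]
Step 31: reduce F->num. Stack=[E - T / ( ( F] ptr=15 lookahead=) remaining=[) * num ) * id $]
Step 32: reduce T->F. Stack=[E - T / ( ( T] ptr=15 lookahead=) remaining=[) * num ) * id $]
Step 33: reduce E->T. Stack=[E - T / ( ( E] ptr=15 lookahead=) remaining=[) * num ) * id $]
Step 34: shift ). Stack=[E - T / ( ( E )] ptr=16 lookahead=* remaining=[* num ) * id $]
Step 35: reduce F->( E ). Stack=[E - T / ( F] ptr=16 lookahead=* remaining=[* num ) * id $]
Step 36: reduce T->F. Stack=[E - T / ( T] ptr=16 lookahead=* remaining=[* num ) * id $]
Step 37: shift *. Stack=[E - T / ( T *] ptr=17 lookahead=num remaining=[num ) * id $]
Step 38: shift num. Stack=[E - T / ( T * num] ptr=18 lookahead=) remaining=[) * id $]
Step 39: reduce F->num. Stack=[E - T / ( T * F] ptr=18 lookahead=) remaining=[) * id $]
Step 40: reduce T->T * F. Stack=[E - T / ( T] ptr=18 lookahead=) remaining=[) * id $]
Step 41: reduce E->T. Stack=[E - T / ( E] ptr=18 lookahead=) remaining=[) * id $]
Step 42: shift ). Stack=[E - T / ( E )] ptr=19 lookahead=* remaining=[* id $]
Step 43: reduce F->( E ). Stack=[E - T / F] ptr=19 lookahead=* remaining=[* id $]
Step 44: reduce T->T / F. Stack=[E - T] ptr=19 lookahead=* remaining=[* id $]
Step 45: shift *. Stack=[E - T *] ptr=20 lookahead=id remaining=[id $]
Step 46: shift id. Stack=[E - T * id] ptr=21 lookahead=$ remaining=[$]
Step 47: reduce F->id. Stack=[E - T * F] ptr=21 lookahead=$ remaining=[$]
Step 48: reduce T->T * F. Stack=[E - T] ptr=21 lookahead=$ remaining=[$]
Step 49: reduce E->E - T. Stack=[E] ptr=21 lookahead=$ remaining=[$]
Step 50: accept. Stack=[E] ptr=21 lookahead=$ remaining=[$]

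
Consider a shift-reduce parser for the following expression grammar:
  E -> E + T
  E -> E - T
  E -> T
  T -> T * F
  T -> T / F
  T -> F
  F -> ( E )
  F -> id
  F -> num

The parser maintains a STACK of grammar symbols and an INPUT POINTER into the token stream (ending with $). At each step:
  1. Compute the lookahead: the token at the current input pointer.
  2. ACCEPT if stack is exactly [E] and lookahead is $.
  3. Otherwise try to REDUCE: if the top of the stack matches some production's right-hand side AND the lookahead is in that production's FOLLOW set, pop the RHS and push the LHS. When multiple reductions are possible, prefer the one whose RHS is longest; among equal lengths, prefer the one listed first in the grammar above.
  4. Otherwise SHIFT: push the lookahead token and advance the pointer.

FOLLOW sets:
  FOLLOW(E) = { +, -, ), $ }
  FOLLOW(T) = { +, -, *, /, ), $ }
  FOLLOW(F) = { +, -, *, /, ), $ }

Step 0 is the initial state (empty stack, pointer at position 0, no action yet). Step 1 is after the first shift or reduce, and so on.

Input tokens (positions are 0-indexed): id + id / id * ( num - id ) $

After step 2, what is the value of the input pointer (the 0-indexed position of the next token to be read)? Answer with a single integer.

Step 1: shift id. Stack=[id] ptr=1 lookahead=+ remaining=[+ id / id * ( num - id ) $]
Step 2: reduce F->id. Stack=[F] ptr=1 lookahead=+ remaining=[+ id / id * ( num - id ) $]

Answer: 1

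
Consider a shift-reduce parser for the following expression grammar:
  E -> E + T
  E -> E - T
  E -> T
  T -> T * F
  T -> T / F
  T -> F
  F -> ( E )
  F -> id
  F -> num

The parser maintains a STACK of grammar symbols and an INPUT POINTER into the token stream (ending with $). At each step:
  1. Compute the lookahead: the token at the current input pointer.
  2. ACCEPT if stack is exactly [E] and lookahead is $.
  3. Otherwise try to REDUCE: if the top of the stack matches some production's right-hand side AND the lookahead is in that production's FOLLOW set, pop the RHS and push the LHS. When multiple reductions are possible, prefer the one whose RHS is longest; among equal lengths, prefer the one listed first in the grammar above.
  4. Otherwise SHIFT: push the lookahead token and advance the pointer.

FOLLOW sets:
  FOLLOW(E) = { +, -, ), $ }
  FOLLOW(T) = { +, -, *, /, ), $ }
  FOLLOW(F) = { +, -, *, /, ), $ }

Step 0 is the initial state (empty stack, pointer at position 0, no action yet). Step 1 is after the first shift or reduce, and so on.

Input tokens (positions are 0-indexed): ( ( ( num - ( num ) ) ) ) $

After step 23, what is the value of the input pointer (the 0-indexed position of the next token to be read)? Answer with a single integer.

Answer: 10

Derivation:
Step 1: shift (. Stack=[(] ptr=1 lookahead=( remaining=[( ( num - ( num ) ) ) ) $]
Step 2: shift (. Stack=[( (] ptr=2 lookahead=( remaining=[( num - ( num ) ) ) ) $]
Step 3: shift (. Stack=[( ( (] ptr=3 lookahead=num remaining=[num - ( num ) ) ) ) $]
Step 4: shift num. Stack=[( ( ( num] ptr=4 lookahead=- remaining=[- ( num ) ) ) ) $]
Step 5: reduce F->num. Stack=[( ( ( F] ptr=4 lookahead=- remaining=[- ( num ) ) ) ) $]
Step 6: reduce T->F. Stack=[( ( ( T] ptr=4 lookahead=- remaining=[- ( num ) ) ) ) $]
Step 7: reduce E->T. Stack=[( ( ( E] ptr=4 lookahead=- remaining=[- ( num ) ) ) ) $]
Step 8: shift -. Stack=[( ( ( E -] ptr=5 lookahead=( remaining=[( num ) ) ) ) $]
Step 9: shift (. Stack=[( ( ( E - (] ptr=6 lookahead=num remaining=[num ) ) ) ) $]
Step 10: shift num. Stack=[( ( ( E - ( num] ptr=7 lookahead=) remaining=[) ) ) ) $]
Step 11: reduce F->num. Stack=[( ( ( E - ( F] ptr=7 lookahead=) remaining=[) ) ) ) $]
Step 12: reduce T->F. Stack=[( ( ( E - ( T] ptr=7 lookahead=) remaining=[) ) ) ) $]
Step 13: reduce E->T. Stack=[( ( ( E - ( E] ptr=7 lookahead=) remaining=[) ) ) ) $]
Step 14: shift ). Stack=[( ( ( E - ( E )] ptr=8 lookahead=) remaining=[) ) ) $]
Step 15: reduce F->( E ). Stack=[( ( ( E - F] ptr=8 lookahead=) remaining=[) ) ) $]
Step 16: reduce T->F. Stack=[( ( ( E - T] ptr=8 lookahead=) remaining=[) ) ) $]
Step 17: reduce E->E - T. Stack=[( ( ( E] ptr=8 lookahead=) remaining=[) ) ) $]
Step 18: shift ). Stack=[( ( ( E )] ptr=9 lookahead=) remaining=[) ) $]
Step 19: reduce F->( E ). Stack=[( ( F] ptr=9 lookahead=) remaining=[) ) $]
Step 20: reduce T->F. Stack=[( ( T] ptr=9 lookahead=) remaining=[) ) $]
Step 21: reduce E->T. Stack=[( ( E] ptr=9 lookahead=) remaining=[) ) $]
Step 22: shift ). Stack=[( ( E )] ptr=10 lookahead=) remaining=[) $]
Step 23: reduce F->( E ). Stack=[( F] ptr=10 lookahead=) remaining=[) $]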